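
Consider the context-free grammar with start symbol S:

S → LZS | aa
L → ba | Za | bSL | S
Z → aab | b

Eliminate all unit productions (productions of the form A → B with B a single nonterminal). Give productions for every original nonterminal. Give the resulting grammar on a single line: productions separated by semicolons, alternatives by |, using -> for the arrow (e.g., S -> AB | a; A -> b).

S -> aa | LZS; L -> Za | aa | ba | LZS | bSL; Z -> b | aab

Unit productions: L->S.
Unit pairs (A ⇒* B via units): (L,S).
S: inherits non-unit rules of {S} → LZS | aa.
L: inherits non-unit rules of {L, S} → LZS | Za | aa | bSL | ba.
Z: inherits non-unit rules of {Z} → aab | b.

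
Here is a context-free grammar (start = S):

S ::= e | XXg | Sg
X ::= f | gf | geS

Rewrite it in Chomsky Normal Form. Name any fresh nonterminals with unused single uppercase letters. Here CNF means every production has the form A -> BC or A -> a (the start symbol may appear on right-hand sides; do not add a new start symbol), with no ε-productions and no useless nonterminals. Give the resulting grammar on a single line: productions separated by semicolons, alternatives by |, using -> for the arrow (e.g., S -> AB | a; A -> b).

S -> e | SA | XD; A -> g; B -> e; C -> f; D -> XA; E -> BS; X -> f | AC | AE

No ε-productions.
No unit productions to eliminate.
TERM: introduce B -> e, C -> f, A -> g and substitute in every rule of length ≥2.
BIN: S -> XXA becomes S -> XD, D -> XA; X -> ABS becomes X -> AE, E -> BS.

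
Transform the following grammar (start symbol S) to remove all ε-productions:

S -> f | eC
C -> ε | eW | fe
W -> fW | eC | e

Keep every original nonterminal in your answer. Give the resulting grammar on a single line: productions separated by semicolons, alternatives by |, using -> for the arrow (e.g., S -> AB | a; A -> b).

Nullable set: {C}.
S -> eC: C nullable, giving e | eC.
Drop C -> ε.
W -> eC: C nullable, giving e | eC.
Unchanged (no nullable symbols): S -> f; C -> eW; C -> fe; W -> e; W -> fW.

S -> e | f | eC; C -> eW | fe; W -> e | eC | fW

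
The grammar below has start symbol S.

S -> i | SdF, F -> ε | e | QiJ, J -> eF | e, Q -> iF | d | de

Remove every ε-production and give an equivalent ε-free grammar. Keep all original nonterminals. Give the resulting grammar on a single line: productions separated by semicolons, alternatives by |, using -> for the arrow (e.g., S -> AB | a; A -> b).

S -> i | Sd | SdF; F -> e | QiJ; J -> e | eF; Q -> d | i | de | iF

Nullable set: {F}.
S -> SdF: F nullable, giving Sd | SdF.
Drop F -> ε.
J -> eF: F nullable, giving e | eF.
Q -> iF: F nullable, giving i | iF.
Unchanged (no nullable symbols): S -> i; F -> QiJ; F -> e; J -> e; Q -> d; Q -> de.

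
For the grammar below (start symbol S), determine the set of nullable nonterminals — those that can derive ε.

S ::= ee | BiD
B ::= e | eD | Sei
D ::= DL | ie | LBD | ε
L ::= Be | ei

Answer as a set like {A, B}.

{D}

Directly nullable (have an ε-rule): {D}.
Not nullable: B, L, S — each has a terminal in every rule's right-hand side or depends on a non-nullable symbol.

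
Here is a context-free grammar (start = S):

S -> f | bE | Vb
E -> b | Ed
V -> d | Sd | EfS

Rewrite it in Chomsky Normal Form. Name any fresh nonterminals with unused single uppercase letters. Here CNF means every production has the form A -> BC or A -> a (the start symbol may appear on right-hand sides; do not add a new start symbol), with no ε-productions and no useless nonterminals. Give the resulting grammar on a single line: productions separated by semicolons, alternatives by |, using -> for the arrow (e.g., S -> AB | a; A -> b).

S -> f | BE | VB; A -> d; B -> b; C -> f; D -> CS; E -> b | EA; V -> d | ED | SA

No ε-productions.
No unit productions to eliminate.
TERM: introduce B -> b, A -> d, C -> f and substitute in every rule of length ≥2.
BIN: V -> ECS becomes V -> ED, D -> CS.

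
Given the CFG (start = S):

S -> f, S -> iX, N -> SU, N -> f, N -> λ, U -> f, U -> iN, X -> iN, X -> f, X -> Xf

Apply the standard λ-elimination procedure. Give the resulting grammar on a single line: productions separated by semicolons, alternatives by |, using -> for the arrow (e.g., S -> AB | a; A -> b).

S -> f | iX; N -> f | SU; U -> f | i | iN; X -> f | i | Xf | iN

Nullable set: {N}.
Drop N -> λ.
U -> iN: N nullable, giving i | iN.
X -> iN: N nullable, giving i | iN.
Unchanged (no nullable symbols): S -> f; S -> iX; N -> SU; N -> f; U -> f; X -> Xf; X -> f.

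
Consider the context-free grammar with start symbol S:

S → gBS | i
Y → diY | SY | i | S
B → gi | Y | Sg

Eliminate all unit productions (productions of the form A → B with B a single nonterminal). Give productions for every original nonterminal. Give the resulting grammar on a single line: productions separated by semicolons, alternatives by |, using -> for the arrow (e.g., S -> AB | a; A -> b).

S -> i | gBS; B -> i | SY | Sg | gi | diY | gBS; Y -> i | SY | diY | gBS

Unit productions: B->Y, Y->S.
Unit pairs (A ⇒* B via units): (B,S), (B,Y), (Y,S).
S: inherits non-unit rules of {S} → gBS | i.
B: inherits non-unit rules of {B, S, Y} → SY | Sg | diY | gBS | gi | i.
Y: inherits non-unit rules of {S, Y} → SY | diY | gBS | i.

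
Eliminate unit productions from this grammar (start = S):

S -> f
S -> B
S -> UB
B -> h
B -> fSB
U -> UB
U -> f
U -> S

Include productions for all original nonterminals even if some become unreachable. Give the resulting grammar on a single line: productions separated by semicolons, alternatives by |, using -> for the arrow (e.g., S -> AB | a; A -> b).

S -> f | h | UB | fSB; B -> h | fSB; U -> f | h | UB | fSB

Unit productions: S->B, U->S.
Unit pairs (A ⇒* B via units): (S,B), (U,B), (U,S).
S: inherits non-unit rules of {B, S} → UB | f | fSB | h.
B: inherits non-unit rules of {B} → fSB | h.
U: inherits non-unit rules of {B, S, U} → UB | f | fSB | h.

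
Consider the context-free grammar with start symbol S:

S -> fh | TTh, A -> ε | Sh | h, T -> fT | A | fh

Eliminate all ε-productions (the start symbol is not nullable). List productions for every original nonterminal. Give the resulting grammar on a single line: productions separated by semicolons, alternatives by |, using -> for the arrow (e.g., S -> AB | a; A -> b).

S -> h | Th | fh | TTh; A -> h | Sh; T -> A | f | fT | fh

Nullable set: {A, T}.
S -> TTh: T, T nullable, giving TTh | Th | h.
Drop A -> ε.
T -> A: A nullable, giving A.
T -> fT: T nullable, giving f | fT.
Unchanged (no nullable symbols): S -> fh; A -> Sh; A -> h; T -> fh.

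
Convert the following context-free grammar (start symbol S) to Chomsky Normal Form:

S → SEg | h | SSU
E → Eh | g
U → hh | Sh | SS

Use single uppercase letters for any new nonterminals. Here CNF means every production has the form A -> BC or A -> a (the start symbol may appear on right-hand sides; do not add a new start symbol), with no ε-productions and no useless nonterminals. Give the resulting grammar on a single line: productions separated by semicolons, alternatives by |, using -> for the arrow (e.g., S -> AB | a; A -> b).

S -> h | SC | SD; A -> h; B -> g; C -> EB; D -> SU; E -> g | EA; U -> AA | SA | SS

No ε-productions.
No unit productions to eliminate.
TERM: introduce B -> g, A -> h and substitute in every rule of length ≥2.
BIN: S -> SEB becomes S -> SC, C -> EB; S -> SSU becomes S -> SD, D -> SU.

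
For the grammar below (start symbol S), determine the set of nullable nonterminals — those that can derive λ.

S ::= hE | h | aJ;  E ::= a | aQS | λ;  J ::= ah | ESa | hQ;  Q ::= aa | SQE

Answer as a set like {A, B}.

Directly nullable (have an ε-rule): {E}.
Not nullable: J, Q, S — each has a terminal in every rule's right-hand side or depends on a non-nullable symbol.

{E}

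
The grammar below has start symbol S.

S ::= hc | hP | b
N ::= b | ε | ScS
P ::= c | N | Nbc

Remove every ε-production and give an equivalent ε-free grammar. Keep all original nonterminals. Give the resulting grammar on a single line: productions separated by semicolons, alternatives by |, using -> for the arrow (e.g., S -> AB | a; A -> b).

Nullable set: {N, P}.
S -> hP: P nullable, giving h | hP.
Drop N -> ε.
P -> N: N nullable, giving N.
P -> Nbc: N nullable, giving Nbc | bc.
Unchanged (no nullable symbols): S -> b; S -> hc; N -> ScS; N -> b; P -> c.

S -> b | h | hP | hc; N -> b | ScS; P -> N | c | bc | Nbc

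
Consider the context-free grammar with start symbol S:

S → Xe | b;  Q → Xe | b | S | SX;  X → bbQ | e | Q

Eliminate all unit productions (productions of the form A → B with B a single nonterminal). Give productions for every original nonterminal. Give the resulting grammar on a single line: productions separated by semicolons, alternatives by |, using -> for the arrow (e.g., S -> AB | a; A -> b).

Unit productions: Q->S, X->Q.
Unit pairs (A ⇒* B via units): (Q,S), (X,Q), (X,S).
S: inherits non-unit rules of {S} → Xe | b.
Q: inherits non-unit rules of {Q, S} → SX | Xe | b.
X: inherits non-unit rules of {Q, S, X} → SX | Xe | b | bbQ | e.

S -> b | Xe; Q -> b | SX | Xe; X -> b | e | SX | Xe | bbQ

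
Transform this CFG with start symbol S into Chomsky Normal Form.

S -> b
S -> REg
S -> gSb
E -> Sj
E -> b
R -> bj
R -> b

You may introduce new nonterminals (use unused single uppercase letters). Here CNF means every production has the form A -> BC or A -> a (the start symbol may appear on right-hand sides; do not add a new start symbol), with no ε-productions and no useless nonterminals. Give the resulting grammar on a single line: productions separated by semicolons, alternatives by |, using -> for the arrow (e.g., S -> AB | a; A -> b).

No ε-productions.
No unit productions to eliminate.
TERM: introduce B -> b, C -> g, A -> j and substitute in every rule of length ≥2.
BIN: S -> CSB becomes S -> CD, D -> SB; S -> REC becomes S -> RF, F -> EC.

S -> b | CD | RF; A -> j; B -> b; C -> g; D -> SB; E -> b | SA; F -> EC; R -> b | BA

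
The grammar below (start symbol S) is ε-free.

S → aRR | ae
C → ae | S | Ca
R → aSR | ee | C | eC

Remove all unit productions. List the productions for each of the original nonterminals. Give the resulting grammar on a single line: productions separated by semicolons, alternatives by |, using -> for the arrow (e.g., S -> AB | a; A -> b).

Unit productions: C->S, R->C.
Unit pairs (A ⇒* B via units): (C,S), (R,C), (R,S).
S: inherits non-unit rules of {S} → aRR | ae.
C: inherits non-unit rules of {C, S} → Ca | aRR | ae.
R: inherits non-unit rules of {C, R, S} → Ca | aRR | aSR | ae | eC | ee.

S -> ae | aRR; C -> Ca | ae | aRR; R -> Ca | ae | eC | ee | aRR | aSR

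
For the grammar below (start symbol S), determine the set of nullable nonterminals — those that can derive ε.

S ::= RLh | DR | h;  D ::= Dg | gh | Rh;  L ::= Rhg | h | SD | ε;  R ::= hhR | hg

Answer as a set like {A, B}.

Directly nullable (have an ε-rule): {L}.
Not nullable: D, R, S — each has a terminal in every rule's right-hand side or depends on a non-nullable symbol.

{L}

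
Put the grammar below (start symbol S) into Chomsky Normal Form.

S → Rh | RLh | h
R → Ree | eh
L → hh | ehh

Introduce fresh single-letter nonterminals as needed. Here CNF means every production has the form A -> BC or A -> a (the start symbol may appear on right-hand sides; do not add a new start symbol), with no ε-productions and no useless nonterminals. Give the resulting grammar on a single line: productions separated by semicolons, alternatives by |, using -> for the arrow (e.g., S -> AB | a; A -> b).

S -> h | RB | RE; A -> e; B -> h; C -> BB; D -> AA; E -> LB; L -> AC | BB; R -> AB | RD

No ε-productions.
No unit productions to eliminate.
TERM: introduce A -> e, B -> h and substitute in every rule of length ≥2.
BIN: L -> ABB becomes L -> AC, C -> BB; R -> RAA becomes R -> RD, D -> AA; S -> RLB becomes S -> RE, E -> LB.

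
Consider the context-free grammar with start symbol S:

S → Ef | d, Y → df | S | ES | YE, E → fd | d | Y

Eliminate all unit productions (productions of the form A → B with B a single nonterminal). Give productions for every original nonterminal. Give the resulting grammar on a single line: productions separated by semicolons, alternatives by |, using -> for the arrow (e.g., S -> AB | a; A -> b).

Unit productions: E->Y, Y->S.
Unit pairs (A ⇒* B via units): (E,S), (E,Y), (Y,S).
S: inherits non-unit rules of {S} → Ef | d.
E: inherits non-unit rules of {E, S, Y} → ES | Ef | YE | d | df | fd.
Y: inherits non-unit rules of {S, Y} → ES | Ef | YE | d | df.

S -> d | Ef; E -> d | ES | Ef | YE | df | fd; Y -> d | ES | Ef | YE | df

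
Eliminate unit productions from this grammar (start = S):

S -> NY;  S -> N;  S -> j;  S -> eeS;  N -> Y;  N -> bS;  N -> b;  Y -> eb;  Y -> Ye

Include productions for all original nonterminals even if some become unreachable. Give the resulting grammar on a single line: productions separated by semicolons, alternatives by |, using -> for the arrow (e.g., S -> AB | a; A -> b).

S -> b | j | NY | Ye | bS | eb | eeS; N -> b | Ye | bS | eb; Y -> Ye | eb

Unit productions: N->Y, S->N.
Unit pairs (A ⇒* B via units): (N,Y), (S,N), (S,Y).
S: inherits non-unit rules of {N, S, Y} → NY | Ye | b | bS | eb | eeS | j.
N: inherits non-unit rules of {N, Y} → Ye | b | bS | eb.
Y: inherits non-unit rules of {Y} → Ye | eb.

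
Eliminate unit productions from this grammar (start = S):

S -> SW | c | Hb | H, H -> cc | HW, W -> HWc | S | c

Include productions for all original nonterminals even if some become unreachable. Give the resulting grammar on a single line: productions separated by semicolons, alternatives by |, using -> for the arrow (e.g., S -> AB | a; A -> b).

S -> c | HW | Hb | SW | cc; H -> HW | cc; W -> c | HW | Hb | SW | cc | HWc

Unit productions: S->H, W->S.
Unit pairs (A ⇒* B via units): (S,H), (W,H), (W,S).
S: inherits non-unit rules of {H, S} → HW | Hb | SW | c | cc.
H: inherits non-unit rules of {H} → HW | cc.
W: inherits non-unit rules of {H, S, W} → HW | HWc | Hb | SW | c | cc.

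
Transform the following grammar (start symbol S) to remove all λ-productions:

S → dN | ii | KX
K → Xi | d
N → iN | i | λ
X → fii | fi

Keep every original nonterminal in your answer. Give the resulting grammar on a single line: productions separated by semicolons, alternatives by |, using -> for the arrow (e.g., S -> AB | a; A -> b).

S -> d | KX | dN | ii; K -> d | Xi; N -> i | iN; X -> fi | fii

Nullable set: {N}.
S -> dN: N nullable, giving d | dN.
Drop N -> λ.
N -> iN: N nullable, giving i | iN.
Unchanged (no nullable symbols): S -> KX; S -> ii; K -> Xi; K -> d; N -> i; X -> fi; X -> fii.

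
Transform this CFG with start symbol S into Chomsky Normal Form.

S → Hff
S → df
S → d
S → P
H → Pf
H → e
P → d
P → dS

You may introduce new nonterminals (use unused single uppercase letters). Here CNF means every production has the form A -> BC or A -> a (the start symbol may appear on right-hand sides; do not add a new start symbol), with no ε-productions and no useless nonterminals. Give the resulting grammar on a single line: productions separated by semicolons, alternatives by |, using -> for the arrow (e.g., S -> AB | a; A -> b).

No ε-productions.
After unit-elimination: S -> d | dS | df | Hff; H -> e | Pf; P -> d | dS.
TERM: introduce B -> d, A -> f and substitute in every rule of length ≥2.
BIN: S -> HAA becomes S -> HC, C -> AA.

S -> d | BA | BS | HC; A -> f; B -> d; C -> AA; H -> e | PA; P -> d | BS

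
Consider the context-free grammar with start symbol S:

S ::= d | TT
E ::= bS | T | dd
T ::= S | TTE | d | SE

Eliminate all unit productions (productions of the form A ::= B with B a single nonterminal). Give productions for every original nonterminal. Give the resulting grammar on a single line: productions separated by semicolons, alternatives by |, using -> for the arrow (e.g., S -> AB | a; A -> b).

S -> d | TT; E -> d | SE | TT | bS | dd | TTE; T -> d | SE | TT | TTE

Unit productions: E->T, T->S.
Unit pairs (A ⇒* B via units): (E,S), (E,T), (T,S).
S: inherits non-unit rules of {S} → TT | d.
E: inherits non-unit rules of {E, S, T} → SE | TT | TTE | bS | d | dd.
T: inherits non-unit rules of {S, T} → SE | TT | TTE | d.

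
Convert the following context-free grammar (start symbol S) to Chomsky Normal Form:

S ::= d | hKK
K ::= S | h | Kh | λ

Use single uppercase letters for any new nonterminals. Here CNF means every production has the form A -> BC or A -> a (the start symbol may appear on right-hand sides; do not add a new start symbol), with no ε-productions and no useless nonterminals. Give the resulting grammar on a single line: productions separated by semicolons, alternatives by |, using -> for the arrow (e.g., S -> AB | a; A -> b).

S -> d | h | AC | AK; A -> h; B -> KK; C -> KK; K -> d | h | AB | AK | KA

Nullable: {K}; after ε-elimination: S -> d | h | hK | hKK; K -> S | h | Kh.
After unit-elimination: S -> d | h | hK | hKK; K -> d | h | Kh | hK | hKK.
TERM: introduce A -> h and substitute in every rule of length ≥2.
BIN: K -> AKK becomes K -> AB, B -> KK; S -> AKK becomes S -> AC, C -> KK.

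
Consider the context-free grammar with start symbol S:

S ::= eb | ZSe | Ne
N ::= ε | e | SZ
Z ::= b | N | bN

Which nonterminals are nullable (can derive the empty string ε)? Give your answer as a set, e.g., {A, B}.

{N, Z}

Directly nullable (have an ε-rule): {N}.
Z is nullable via Z -> N (every symbol on the right is already known nullable).
Not nullable: S — each has a terminal in every rule's right-hand side or depends on a non-nullable symbol.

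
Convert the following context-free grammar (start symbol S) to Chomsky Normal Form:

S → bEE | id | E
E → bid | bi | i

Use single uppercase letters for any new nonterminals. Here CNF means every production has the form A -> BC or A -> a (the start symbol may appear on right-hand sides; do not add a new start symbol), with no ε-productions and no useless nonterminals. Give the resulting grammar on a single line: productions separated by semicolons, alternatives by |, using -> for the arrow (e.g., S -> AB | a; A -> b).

No ε-productions.
After unit-elimination: S -> i | bi | id | bEE | bid; E -> i | bi | bid.
TERM: introduce A -> b, C -> d, B -> i and substitute in every rule of length ≥2.
BIN: E -> ABC becomes E -> AD, D -> BC; S -> ABC becomes S -> AF, F -> BC; S -> AEE becomes S -> AG, G -> EE.

S -> i | AB | AF | AG | BC; A -> b; B -> i; C -> d; D -> BC; E -> i | AB | AD; F -> BC; G -> EE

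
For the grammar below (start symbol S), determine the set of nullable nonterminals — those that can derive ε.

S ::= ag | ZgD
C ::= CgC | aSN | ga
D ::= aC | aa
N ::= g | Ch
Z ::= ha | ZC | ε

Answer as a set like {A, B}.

Directly nullable (have an ε-rule): {Z}.
Not nullable: C, D, N, S — each has a terminal in every rule's right-hand side or depends on a non-nullable symbol.

{Z}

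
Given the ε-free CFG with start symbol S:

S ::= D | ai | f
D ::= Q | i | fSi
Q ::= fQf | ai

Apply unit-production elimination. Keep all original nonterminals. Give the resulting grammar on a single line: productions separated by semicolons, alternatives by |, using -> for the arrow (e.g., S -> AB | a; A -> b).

S -> f | i | ai | fQf | fSi; D -> i | ai | fQf | fSi; Q -> ai | fQf

Unit productions: D->Q, S->D.
Unit pairs (A ⇒* B via units): (D,Q), (S,D), (S,Q).
S: inherits non-unit rules of {D, Q, S} → ai | f | fQf | fSi | i.
D: inherits non-unit rules of {D, Q} → ai | fQf | fSi | i.
Q: inherits non-unit rules of {Q} → ai | fQf.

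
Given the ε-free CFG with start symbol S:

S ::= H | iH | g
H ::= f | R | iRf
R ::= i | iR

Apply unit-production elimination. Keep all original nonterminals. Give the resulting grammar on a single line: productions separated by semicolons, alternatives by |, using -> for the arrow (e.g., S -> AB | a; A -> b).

Unit productions: H->R, S->H.
Unit pairs (A ⇒* B via units): (H,R), (S,H), (S,R).
S: inherits non-unit rules of {H, R, S} → f | g | i | iH | iR | iRf.
H: inherits non-unit rules of {H, R} → f | i | iR | iRf.
R: inherits non-unit rules of {R} → i | iR.

S -> f | g | i | iH | iR | iRf; H -> f | i | iR | iRf; R -> i | iR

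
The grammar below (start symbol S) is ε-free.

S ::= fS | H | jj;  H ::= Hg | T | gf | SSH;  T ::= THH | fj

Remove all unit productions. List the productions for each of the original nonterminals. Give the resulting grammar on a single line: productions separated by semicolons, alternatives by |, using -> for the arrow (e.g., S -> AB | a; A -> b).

S -> Hg | fS | fj | gf | jj | SSH | THH; H -> Hg | fj | gf | SSH | THH; T -> fj | THH

Unit productions: H->T, S->H.
Unit pairs (A ⇒* B via units): (H,T), (S,H), (S,T).
S: inherits non-unit rules of {H, S, T} → Hg | SSH | THH | fS | fj | gf | jj.
H: inherits non-unit rules of {H, T} → Hg | SSH | THH | fj | gf.
T: inherits non-unit rules of {T} → THH | fj.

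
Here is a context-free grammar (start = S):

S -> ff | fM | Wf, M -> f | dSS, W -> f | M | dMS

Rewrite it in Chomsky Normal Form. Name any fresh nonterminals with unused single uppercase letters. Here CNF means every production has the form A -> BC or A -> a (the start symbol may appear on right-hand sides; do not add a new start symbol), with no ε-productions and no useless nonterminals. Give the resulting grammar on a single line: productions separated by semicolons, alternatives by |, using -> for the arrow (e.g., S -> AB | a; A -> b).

No ε-productions.
After unit-elimination: S -> Wf | fM | ff; M -> f | dSS; W -> f | dMS | dSS.
TERM: introduce A -> d, B -> f and substitute in every rule of length ≥2.
BIN: M -> ASS becomes M -> AC, C -> SS; W -> AMS becomes W -> AD, D -> MS; W -> ASS becomes W -> AE, E -> SS.

S -> BB | BM | WB; A -> d; B -> f; C -> SS; D -> MS; E -> SS; M -> f | AC; W -> f | AD | AE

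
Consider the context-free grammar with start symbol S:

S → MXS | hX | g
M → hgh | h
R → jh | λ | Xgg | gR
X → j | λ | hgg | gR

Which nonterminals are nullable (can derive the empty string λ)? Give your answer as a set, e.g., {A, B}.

Directly nullable (have an ε-rule): {R, X}.
Not nullable: M, S — each has a terminal in every rule's right-hand side or depends on a non-nullable symbol.

{R, X}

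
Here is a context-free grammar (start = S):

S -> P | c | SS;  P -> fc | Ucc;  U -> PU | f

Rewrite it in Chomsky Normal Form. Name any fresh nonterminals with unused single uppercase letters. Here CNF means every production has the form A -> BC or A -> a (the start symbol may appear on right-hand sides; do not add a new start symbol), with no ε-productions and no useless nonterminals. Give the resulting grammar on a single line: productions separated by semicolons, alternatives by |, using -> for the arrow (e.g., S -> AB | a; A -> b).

No ε-productions.
After unit-elimination: S -> c | SS | fc | Ucc; P -> fc | Ucc; U -> f | PU.
TERM: introduce A -> c, B -> f and substitute in every rule of length ≥2.
BIN: P -> UAA becomes P -> UC, C -> AA; S -> UAA becomes S -> UD, D -> AA.

S -> c | BA | SS | UD; A -> c; B -> f; C -> AA; D -> AA; P -> BA | UC; U -> f | PU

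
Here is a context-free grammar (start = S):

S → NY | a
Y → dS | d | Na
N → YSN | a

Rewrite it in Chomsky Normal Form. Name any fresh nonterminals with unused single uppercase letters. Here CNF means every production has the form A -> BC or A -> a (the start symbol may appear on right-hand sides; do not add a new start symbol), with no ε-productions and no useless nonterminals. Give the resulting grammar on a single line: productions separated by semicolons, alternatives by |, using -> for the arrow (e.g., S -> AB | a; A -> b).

S -> a | NY; A -> a; B -> d; C -> SN; N -> a | YC; Y -> d | BS | NA

No ε-productions.
No unit productions to eliminate.
TERM: introduce A -> a, B -> d and substitute in every rule of length ≥2.
BIN: N -> YSN becomes N -> YC, C -> SN.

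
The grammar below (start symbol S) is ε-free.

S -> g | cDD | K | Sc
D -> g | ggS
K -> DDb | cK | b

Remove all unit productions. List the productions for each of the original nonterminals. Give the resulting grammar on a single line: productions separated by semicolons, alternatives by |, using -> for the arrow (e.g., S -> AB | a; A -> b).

S -> b | g | Sc | cK | DDb | cDD; D -> g | ggS; K -> b | cK | DDb

Unit productions: S->K.
Unit pairs (A ⇒* B via units): (S,K).
S: inherits non-unit rules of {K, S} → DDb | Sc | b | cDD | cK | g.
D: inherits non-unit rules of {D} → g | ggS.
K: inherits non-unit rules of {K} → DDb | b | cK.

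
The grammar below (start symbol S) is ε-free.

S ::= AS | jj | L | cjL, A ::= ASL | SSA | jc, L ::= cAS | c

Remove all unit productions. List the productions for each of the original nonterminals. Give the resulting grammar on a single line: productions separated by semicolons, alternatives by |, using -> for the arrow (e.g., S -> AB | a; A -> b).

Unit productions: S->L.
Unit pairs (A ⇒* B via units): (S,L).
S: inherits non-unit rules of {L, S} → AS | c | cAS | cjL | jj.
A: inherits non-unit rules of {A} → ASL | SSA | jc.
L: inherits non-unit rules of {L} → c | cAS.

S -> c | AS | jj | cAS | cjL; A -> jc | ASL | SSA; L -> c | cAS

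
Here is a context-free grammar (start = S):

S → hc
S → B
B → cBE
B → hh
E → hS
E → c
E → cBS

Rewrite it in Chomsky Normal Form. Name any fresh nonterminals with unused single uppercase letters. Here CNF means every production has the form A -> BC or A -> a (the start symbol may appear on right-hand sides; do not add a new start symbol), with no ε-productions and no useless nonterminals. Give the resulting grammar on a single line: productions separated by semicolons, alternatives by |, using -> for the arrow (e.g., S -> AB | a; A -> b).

S -> AG | CA | CC; A -> c; B -> AD | CC; C -> h; D -> BE; E -> c | AF | CS; F -> BS; G -> BE

No ε-productions.
After unit-elimination: S -> hc | hh | cBE; B -> hh | cBE; E -> c | hS | cBS.
TERM: introduce A -> c, C -> h and substitute in every rule of length ≥2.
BIN: B -> ABE becomes B -> AD, D -> BE; E -> ABS becomes E -> AF, F -> BS; S -> ABE becomes S -> AG, G -> BE.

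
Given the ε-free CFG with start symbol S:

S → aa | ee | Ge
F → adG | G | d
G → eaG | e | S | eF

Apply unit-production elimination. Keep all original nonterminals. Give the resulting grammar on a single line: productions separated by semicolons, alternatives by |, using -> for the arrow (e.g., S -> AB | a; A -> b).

S -> Ge | aa | ee; F -> d | e | Ge | aa | eF | ee | adG | eaG; G -> e | Ge | aa | eF | ee | eaG

Unit productions: F->G, G->S.
Unit pairs (A ⇒* B via units): (F,G), (F,S), (G,S).
S: inherits non-unit rules of {S} → Ge | aa | ee.
F: inherits non-unit rules of {F, G, S} → Ge | aa | adG | d | e | eF | eaG | ee.
G: inherits non-unit rules of {G, S} → Ge | aa | e | eF | eaG | ee.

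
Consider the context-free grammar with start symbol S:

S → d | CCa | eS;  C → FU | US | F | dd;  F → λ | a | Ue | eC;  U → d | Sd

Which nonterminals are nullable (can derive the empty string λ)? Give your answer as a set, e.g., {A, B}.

Directly nullable (have an ε-rule): {F}.
C is nullable via C -> F (every symbol on the right is already known nullable).
Not nullable: S, U — each has a terminal in every rule's right-hand side or depends on a non-nullable symbol.

{C, F}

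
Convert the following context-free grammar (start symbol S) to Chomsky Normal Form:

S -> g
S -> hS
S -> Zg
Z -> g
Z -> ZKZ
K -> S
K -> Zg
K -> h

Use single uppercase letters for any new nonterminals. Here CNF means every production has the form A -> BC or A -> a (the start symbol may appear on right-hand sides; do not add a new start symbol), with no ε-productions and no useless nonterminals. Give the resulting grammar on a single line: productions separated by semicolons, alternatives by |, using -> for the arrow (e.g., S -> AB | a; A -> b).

S -> g | BS | ZA; A -> g; B -> h; C -> KZ; K -> g | h | BS | ZA; Z -> g | ZC

No ε-productions.
After unit-elimination: S -> g | Zg | hS; K -> g | h | Zg | hS; Z -> g | ZKZ.
TERM: introduce A -> g, B -> h and substitute in every rule of length ≥2.
BIN: Z -> ZKZ becomes Z -> ZC, C -> KZ.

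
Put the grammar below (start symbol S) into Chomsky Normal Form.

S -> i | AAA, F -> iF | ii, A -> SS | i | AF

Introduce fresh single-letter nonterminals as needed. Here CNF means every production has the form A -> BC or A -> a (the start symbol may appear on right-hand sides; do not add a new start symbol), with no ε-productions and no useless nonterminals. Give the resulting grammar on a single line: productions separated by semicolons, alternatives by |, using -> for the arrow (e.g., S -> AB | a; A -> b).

No ε-productions.
No unit productions to eliminate.
TERM: introduce B -> i and substitute in every rule of length ≥2.
BIN: S -> AAA becomes S -> AC, C -> AA.

S -> i | AC; A -> i | AF | SS; B -> i; C -> AA; F -> BB | BF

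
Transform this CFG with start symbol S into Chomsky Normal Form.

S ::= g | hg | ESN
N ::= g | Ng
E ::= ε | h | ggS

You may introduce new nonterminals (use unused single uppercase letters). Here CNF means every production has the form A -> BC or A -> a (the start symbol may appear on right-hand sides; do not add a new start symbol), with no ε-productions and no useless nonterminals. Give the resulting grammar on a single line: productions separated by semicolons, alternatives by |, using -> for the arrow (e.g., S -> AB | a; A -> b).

Nullable: {E}; after ε-elimination: S -> g | SN | hg | ESN; E -> h | ggS; N -> g | Ng.
No unit productions to eliminate.
TERM: introduce A -> g, B -> h and substitute in every rule of length ≥2.
BIN: E -> AAS becomes E -> AC, C -> AS; S -> ESN becomes S -> ED, D -> SN.

S -> g | BA | ED | SN; A -> g; B -> h; C -> AS; D -> SN; E -> h | AC; N -> g | NA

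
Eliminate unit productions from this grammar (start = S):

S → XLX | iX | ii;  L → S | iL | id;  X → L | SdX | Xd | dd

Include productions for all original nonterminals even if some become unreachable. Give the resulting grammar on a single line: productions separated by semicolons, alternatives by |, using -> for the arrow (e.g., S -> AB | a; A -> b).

Unit productions: L->S, X->L.
Unit pairs (A ⇒* B via units): (L,S), (X,L), (X,S).
S: inherits non-unit rules of {S} → XLX | iX | ii.
L: inherits non-unit rules of {L, S} → XLX | iL | iX | id | ii.
X: inherits non-unit rules of {L, S, X} → SdX | XLX | Xd | dd | iL | iX | id | ii.

S -> iX | ii | XLX; L -> iL | iX | id | ii | XLX; X -> Xd | dd | iL | iX | id | ii | SdX | XLX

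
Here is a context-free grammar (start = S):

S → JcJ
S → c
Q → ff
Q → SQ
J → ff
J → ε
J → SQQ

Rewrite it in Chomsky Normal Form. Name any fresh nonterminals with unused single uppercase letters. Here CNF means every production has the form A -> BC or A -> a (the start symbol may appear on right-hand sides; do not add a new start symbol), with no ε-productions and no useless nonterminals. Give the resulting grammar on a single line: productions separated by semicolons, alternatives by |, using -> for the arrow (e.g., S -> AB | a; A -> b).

Nullable: {J}; after ε-elimination: S -> c | Jc | cJ | JcJ; J -> ff | SQQ; Q -> SQ | ff.
No unit productions to eliminate.
TERM: introduce B -> c, A -> f and substitute in every rule of length ≥2.
BIN: J -> SQQ becomes J -> SC, C -> QQ; S -> JBJ becomes S -> JD, D -> BJ.

S -> c | BJ | JB | JD; A -> f; B -> c; C -> QQ; D -> BJ; J -> AA | SC; Q -> AA | SQ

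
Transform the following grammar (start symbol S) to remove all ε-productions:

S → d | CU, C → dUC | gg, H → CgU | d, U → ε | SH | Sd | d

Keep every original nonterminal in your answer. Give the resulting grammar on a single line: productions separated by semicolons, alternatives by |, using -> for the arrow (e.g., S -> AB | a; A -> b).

S -> C | d | CU; C -> dC | gg | dUC; H -> d | Cg | CgU; U -> d | SH | Sd

Nullable set: {U}.
S -> CU: U nullable, giving C | CU.
C -> dUC: U nullable, giving dC | dUC.
H -> CgU: U nullable, giving Cg | CgU.
Drop U -> ε.
Unchanged (no nullable symbols): S -> d; C -> gg; H -> d; U -> SH; U -> Sd; U -> d.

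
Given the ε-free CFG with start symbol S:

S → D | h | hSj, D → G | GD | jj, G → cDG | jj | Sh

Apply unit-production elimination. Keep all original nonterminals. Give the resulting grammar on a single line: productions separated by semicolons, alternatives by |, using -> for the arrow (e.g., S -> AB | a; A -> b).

S -> h | GD | Sh | jj | cDG | hSj; D -> GD | Sh | jj | cDG; G -> Sh | jj | cDG

Unit productions: D->G, S->D.
Unit pairs (A ⇒* B via units): (D,G), (S,D), (S,G).
S: inherits non-unit rules of {D, G, S} → GD | Sh | cDG | h | hSj | jj.
D: inherits non-unit rules of {D, G} → GD | Sh | cDG | jj.
G: inherits non-unit rules of {G} → Sh | cDG | jj.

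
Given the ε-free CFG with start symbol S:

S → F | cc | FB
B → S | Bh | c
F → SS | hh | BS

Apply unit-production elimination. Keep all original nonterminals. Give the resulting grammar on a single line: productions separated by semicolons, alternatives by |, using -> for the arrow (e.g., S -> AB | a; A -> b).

S -> BS | FB | SS | cc | hh; B -> c | BS | Bh | FB | SS | cc | hh; F -> BS | SS | hh

Unit productions: B->S, S->F.
Unit pairs (A ⇒* B via units): (B,F), (B,S), (S,F).
S: inherits non-unit rules of {F, S} → BS | FB | SS | cc | hh.
B: inherits non-unit rules of {B, F, S} → BS | Bh | FB | SS | c | cc | hh.
F: inherits non-unit rules of {F} → BS | SS | hh.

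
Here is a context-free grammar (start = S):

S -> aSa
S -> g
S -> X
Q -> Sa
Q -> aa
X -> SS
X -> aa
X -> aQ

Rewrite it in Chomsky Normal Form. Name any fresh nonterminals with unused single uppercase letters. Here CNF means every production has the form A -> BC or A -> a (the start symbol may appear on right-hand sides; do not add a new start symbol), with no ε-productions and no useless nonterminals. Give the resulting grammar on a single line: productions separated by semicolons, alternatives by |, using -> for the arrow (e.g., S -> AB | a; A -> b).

S -> g | AA | AB | AQ | SS; A -> a; B -> SA; Q -> AA | SA

No ε-productions.
After unit-elimination: S -> g | SS | aQ | aa | aSa; Q -> Sa | aa; X -> SS | aQ | aa.
TERM: introduce A -> a and substitute in every rule of length ≥2.
BIN: S -> ASA becomes S -> AB, B -> SA.
Drop unreachable/unproductive: X.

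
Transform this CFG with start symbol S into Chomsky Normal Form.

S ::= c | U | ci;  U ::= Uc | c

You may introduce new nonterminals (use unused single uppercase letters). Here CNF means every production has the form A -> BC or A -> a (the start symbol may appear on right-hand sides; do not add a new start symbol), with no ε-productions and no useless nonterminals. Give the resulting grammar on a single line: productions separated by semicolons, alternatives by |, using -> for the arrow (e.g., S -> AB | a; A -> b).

S -> c | AB | UA; A -> c; B -> i; U -> c | UA

No ε-productions.
After unit-elimination: S -> c | Uc | ci; U -> c | Uc.
TERM: introduce A -> c, B -> i and substitute in every rule of length ≥2.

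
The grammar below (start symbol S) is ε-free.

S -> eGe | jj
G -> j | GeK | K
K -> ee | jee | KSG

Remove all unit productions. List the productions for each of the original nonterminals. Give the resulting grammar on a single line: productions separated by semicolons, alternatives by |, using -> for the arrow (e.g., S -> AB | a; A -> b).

S -> jj | eGe; G -> j | ee | GeK | KSG | jee; K -> ee | KSG | jee

Unit productions: G->K.
Unit pairs (A ⇒* B via units): (G,K).
S: inherits non-unit rules of {S} → eGe | jj.
G: inherits non-unit rules of {G, K} → GeK | KSG | ee | j | jee.
K: inherits non-unit rules of {K} → KSG | ee | jee.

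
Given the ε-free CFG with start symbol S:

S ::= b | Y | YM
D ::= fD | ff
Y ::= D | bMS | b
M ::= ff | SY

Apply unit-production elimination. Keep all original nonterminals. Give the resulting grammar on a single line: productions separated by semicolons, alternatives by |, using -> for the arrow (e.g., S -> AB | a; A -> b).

S -> b | YM | fD | ff | bMS; D -> fD | ff; M -> SY | ff; Y -> b | fD | ff | bMS

Unit productions: S->Y, Y->D.
Unit pairs (A ⇒* B via units): (S,D), (S,Y), (Y,D).
S: inherits non-unit rules of {D, S, Y} → YM | b | bMS | fD | ff.
D: inherits non-unit rules of {D} → fD | ff.
M: inherits non-unit rules of {M} → SY | ff.
Y: inherits non-unit rules of {D, Y} → b | bMS | fD | ff.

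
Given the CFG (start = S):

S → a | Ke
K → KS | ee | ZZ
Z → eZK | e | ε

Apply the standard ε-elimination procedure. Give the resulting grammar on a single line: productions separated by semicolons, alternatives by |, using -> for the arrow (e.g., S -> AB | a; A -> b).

Nullable set: {K, Z}.
S -> Ke: K nullable, giving Ke | e.
K -> KS: K nullable, giving KS | S.
K -> ZZ: Z, Z nullable, giving Z | ZZ.
Drop Z -> ε.
Z -> eZK: Z, K nullable, giving e | eK | eZ | eZK.
Unchanged (no nullable symbols): S -> a; K -> ee; Z -> e.

S -> a | e | Ke; K -> S | Z | KS | ZZ | ee; Z -> e | eK | eZ | eZK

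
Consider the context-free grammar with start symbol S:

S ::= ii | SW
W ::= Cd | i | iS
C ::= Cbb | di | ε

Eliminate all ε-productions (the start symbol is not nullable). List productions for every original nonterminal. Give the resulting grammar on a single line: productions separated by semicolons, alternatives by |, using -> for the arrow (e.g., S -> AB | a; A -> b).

S -> SW | ii; C -> bb | di | Cbb; W -> d | i | Cd | iS

Nullable set: {C}.
Drop C -> ε.
C -> Cbb: C nullable, giving Cbb | bb.
W -> Cd: C nullable, giving Cd | d.
Unchanged (no nullable symbols): S -> SW; S -> ii; C -> di; W -> i; W -> iS.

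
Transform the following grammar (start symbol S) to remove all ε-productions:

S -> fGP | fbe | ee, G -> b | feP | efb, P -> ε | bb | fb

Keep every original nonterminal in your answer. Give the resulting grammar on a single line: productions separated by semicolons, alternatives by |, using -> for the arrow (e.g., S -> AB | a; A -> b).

S -> ee | fG | fGP | fbe; G -> b | fe | efb | feP; P -> bb | fb

Nullable set: {P}.
S -> fGP: P nullable, giving fG | fGP.
G -> feP: P nullable, giving fe | feP.
Drop P -> ε.
Unchanged (no nullable symbols): S -> ee; S -> fbe; G -> b; G -> efb; P -> bb; P -> fb.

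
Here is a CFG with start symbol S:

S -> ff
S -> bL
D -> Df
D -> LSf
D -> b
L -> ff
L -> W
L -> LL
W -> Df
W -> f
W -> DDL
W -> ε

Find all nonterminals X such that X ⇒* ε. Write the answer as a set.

Directly nullable (have an ε-rule): {W}.
L is nullable via L -> W (every symbol on the right is already known nullable).
Not nullable: D, S — each has a terminal in every rule's right-hand side or depends on a non-nullable symbol.

{L, W}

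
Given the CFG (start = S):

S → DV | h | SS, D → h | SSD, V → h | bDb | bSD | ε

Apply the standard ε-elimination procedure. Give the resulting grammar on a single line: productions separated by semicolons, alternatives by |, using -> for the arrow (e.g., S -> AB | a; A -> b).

S -> D | h | DV | SS; D -> h | SSD; V -> h | bDb | bSD

Nullable set: {V}.
S -> DV: V nullable, giving D | DV.
Drop V -> ε.
Unchanged (no nullable symbols): S -> SS; S -> h; D -> SSD; D -> h; V -> bDb; V -> bSD; V -> h.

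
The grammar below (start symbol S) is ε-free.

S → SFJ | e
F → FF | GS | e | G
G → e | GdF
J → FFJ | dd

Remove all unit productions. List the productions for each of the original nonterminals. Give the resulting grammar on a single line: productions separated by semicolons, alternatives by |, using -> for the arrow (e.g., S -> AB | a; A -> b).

S -> e | SFJ; F -> e | FF | GS | GdF; G -> e | GdF; J -> dd | FFJ

Unit productions: F->G.
Unit pairs (A ⇒* B via units): (F,G).
S: inherits non-unit rules of {S} → SFJ | e.
F: inherits non-unit rules of {F, G} → FF | GS | GdF | e.
G: inherits non-unit rules of {G} → GdF | e.
J: inherits non-unit rules of {J} → FFJ | dd.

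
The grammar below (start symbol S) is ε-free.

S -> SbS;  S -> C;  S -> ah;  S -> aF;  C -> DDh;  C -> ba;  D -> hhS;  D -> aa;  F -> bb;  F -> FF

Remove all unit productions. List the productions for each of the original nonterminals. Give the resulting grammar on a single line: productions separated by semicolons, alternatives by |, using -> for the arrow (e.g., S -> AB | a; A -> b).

S -> aF | ah | ba | DDh | SbS; C -> ba | DDh; D -> aa | hhS; F -> FF | bb

Unit productions: S->C.
Unit pairs (A ⇒* B via units): (S,C).
S: inherits non-unit rules of {C, S} → DDh | SbS | aF | ah | ba.
C: inherits non-unit rules of {C} → DDh | ba.
D: inherits non-unit rules of {D} → aa | hhS.
F: inherits non-unit rules of {F} → FF | bb.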